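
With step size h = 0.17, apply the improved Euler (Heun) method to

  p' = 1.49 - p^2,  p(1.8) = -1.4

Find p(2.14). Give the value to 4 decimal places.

Heun: k1 = f(t_n, p_n); k2 = f(t_n + h, p_n + h·k1); p_{n+1} = p_n + (h/2)·(k1 + k2).
t=1.800000, p=-1.400000:
  k1 = f(1.800000, -1.400000) = -0.470000
  k2 = f(1.970000, -1.479900) = -0.700104
  p ← -1.400000 + (0.17/2)·(-0.470000 + (-0.700104)) = -1.499459
t=1.970000, p=-1.499459:
  k1 = f(1.970000, -1.499459) = -0.758377
  k2 = f(2.140000, -1.628383) = -1.161631
  p ← -1.499459 + (0.17/2)·(-0.758377 + (-1.161631)) = -1.662659
p(2.14) ≈ -1.6627

-1.6627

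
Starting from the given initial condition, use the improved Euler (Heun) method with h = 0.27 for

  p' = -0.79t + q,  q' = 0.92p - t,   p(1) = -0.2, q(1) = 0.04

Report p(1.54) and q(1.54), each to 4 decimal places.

-0.9285, -0.8836

Heun on (p,q): k1 = f(t_n, state_n); k2 = f(t_n + h, state_n + h·k1); state_{n+1} = state_n + (h/2)·(k1 + k2).
1.000000: (-0.200000, 0.040000)
  k1 = (-0.750000, -1.184000)
  predictor → (-0.402500, -0.279680)
  k2 = (-1.282980, -1.640300)
  → (-0.474452, -0.341281)
1.270000: (-0.474452, -0.341281)
  k1 = (-1.344581, -1.706496)
  predictor → (-0.837489, -0.802034)
  k2 = (-2.018634, -2.310490)
  → (-0.928486, -0.883574)
(p(1.54), q(1.54)) ≈ (-0.9285, -0.8836)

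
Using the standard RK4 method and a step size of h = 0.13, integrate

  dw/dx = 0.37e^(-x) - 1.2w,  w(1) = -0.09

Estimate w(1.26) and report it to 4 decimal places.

RK4: k1 = f(x_n, w_n); k2 = f(x_n + h/2, w_n + (h/2)·k1); k3 = f(x_n + h/2, w_n + (h/2)·k2); k4 = f(x_n + h, w_n + h·k3); w_{n+1} = w_n + (h/6)·(k1 + 2k2 + 2k3 + k4).
x=1.000000, w=-0.090000:
  k1 = f(1.000000, -0.090000) = 0.244115
  k2 = f(1.065000, -0.074132) = 0.216508
  k3 = f(1.065000, -0.075927) = 0.218662
  k4 = f(1.130000, -0.061574) = 0.193411
  w ← -0.090000 + (0.13/6)·(k1 + 2k2 + 2k3 + k4) = -0.061663
x=1.130000, w=-0.061663:
  k1 = f(1.130000, -0.061663) = 0.193518
  k2 = f(1.195000, -0.049084) = 0.170902
  k3 = f(1.195000, -0.050554) = 0.172666
  k4 = f(1.260000, -0.039216) = 0.152012
  w ← -0.061663 + (0.13/6)·(k1 + 2k2 + 2k3 + k4) = -0.039289
w(1.26) ≈ -0.0393

-0.0393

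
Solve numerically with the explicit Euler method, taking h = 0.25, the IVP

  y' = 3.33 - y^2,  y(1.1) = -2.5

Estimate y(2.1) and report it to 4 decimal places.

Euler: y_{n+1} = y_n + h·f(t_n, y_n).
t=1.100000, y=-2.500000: f=-2.920000 → y ← -2.500000 + 0.25·(-2.920000) = -3.230000
t=1.350000, y=-3.230000: f=-7.102900 → y ← -3.230000 + 0.25·(-7.102900) = -5.005725
t=1.600000, y=-5.005725: f=-21.727283 → y ← -5.005725 + 0.25·(-21.727283) = -10.437546
t=1.850000, y=-10.437546: f=-105.612360 → y ← -10.437546 + 0.25·(-105.612360) = -36.840636
y(2.1) ≈ -36.8406

-36.8406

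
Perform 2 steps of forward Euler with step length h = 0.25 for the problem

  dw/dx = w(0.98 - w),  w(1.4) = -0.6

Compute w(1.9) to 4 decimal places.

Euler: w_{n+1} = w_n + h·f(x_n, w_n).
x=1.400000, w=-0.600000: f=-0.948000 → w ← -0.600000 + 0.25·(-0.948000) = -0.837000
x=1.650000, w=-0.837000: f=-1.520829 → w ← -0.837000 + 0.25·(-1.520829) = -1.217207
w(1.9) ≈ -1.2172

-1.2172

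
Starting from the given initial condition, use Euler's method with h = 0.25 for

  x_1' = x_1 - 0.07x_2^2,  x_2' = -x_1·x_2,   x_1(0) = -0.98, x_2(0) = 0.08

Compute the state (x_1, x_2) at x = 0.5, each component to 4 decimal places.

-1.5316, 0.1301

Euler on (x_1,x_2): x_1_{n+1} = x_1_n + h·x_1', x_2_{n+1} = x_2_n + h·x_2'.
0.000000: (-0.980000, 0.080000); f=(-0.980448, 0.078400) → (-1.225112, 0.099600)
0.250000: (-1.225112, 0.099600); f=(-1.225806, 0.122021) → (-1.531564, 0.130105)
(x_1(0.5), x_2(0.5)) ≈ (-1.5316, 0.1301)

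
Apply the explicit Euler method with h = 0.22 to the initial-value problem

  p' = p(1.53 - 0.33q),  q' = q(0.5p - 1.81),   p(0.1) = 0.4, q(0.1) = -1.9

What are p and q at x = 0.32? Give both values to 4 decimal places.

Euler on (p,q): p_{n+1} = p_n + h·p', q_{n+1} = q_n + h·q'.
0.100000: (0.400000, -1.900000); f=(0.862800, 3.059000) → (0.589816, -1.227020)
(p(0.32), q(0.32)) ≈ (0.5898, -1.2270)

0.5898, -1.2270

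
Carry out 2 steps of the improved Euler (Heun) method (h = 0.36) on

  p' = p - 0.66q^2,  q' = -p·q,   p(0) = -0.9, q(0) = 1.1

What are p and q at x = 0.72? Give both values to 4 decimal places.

Heun on (p,q): k1 = f(x_n, state_n); k2 = f(x_n + h, state_n + h·k1); state_{n+1} = state_n + (h/2)·(k1 + k2).
0.000000: (-0.900000, 1.100000)
  k1 = (-1.698600, 0.990000)
  predictor → (-1.511496, 1.456400)
  k2 = (-2.911423, 2.201343)
  → (-1.729804, 1.674442)
0.360000: (-1.729804, 1.674442)
  k1 = (-3.580282, 2.896456)
  predictor → (-3.018706, 2.717166)
  k2 = (-7.891479, 8.202324)
  → (-3.794721, 3.672222)
(p(0.72), q(0.72)) ≈ (-3.7947, 3.6722)

-3.7947, 3.6722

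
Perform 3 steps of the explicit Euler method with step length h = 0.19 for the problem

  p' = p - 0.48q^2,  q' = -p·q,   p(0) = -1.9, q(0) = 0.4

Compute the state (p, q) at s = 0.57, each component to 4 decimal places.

Euler on (p,q): p_{n+1} = p_n + h·p', q_{n+1} = q_n + h·q'.
0.000000: (-1.900000, 0.400000); f=(-1.976800, 0.760000) → (-2.275592, 0.544400)
0.190000: (-2.275592, 0.544400); f=(-2.417850, 1.238832) → (-2.734984, 0.779778)
0.380000: (-2.734984, 0.779778); f=(-3.026849, 2.132680) → (-3.310085, 1.184987)
(p(0.57), q(0.57)) ≈ (-3.3101, 1.1850)

-3.3101, 1.1850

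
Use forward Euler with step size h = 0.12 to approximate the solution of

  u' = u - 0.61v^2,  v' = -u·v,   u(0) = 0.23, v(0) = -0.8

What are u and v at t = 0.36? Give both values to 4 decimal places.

Euler on (u,v): u_{n+1} = u_n + h·u', v_{n+1} = v_n + h·v'.
0.000000: (0.230000, -0.800000); f=(-0.160400, 0.184000) → (0.210752, -0.777920)
0.120000: (0.210752, -0.777920); f=(-0.158395, 0.163948) → (0.191745, -0.758246)
0.240000: (0.191745, -0.758246); f=(-0.158967, 0.145390) → (0.172668, -0.740799)
(u(0.36), v(0.36)) ≈ (0.1727, -0.7408)

0.1727, -0.7408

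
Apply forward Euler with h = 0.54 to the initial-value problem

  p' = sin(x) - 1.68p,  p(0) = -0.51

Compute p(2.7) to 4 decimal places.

Euler: p_{n+1} = p_n + h·f(x_n, p_n).
x=0.000000, p=-0.510000: f=0.856800 → p ← -0.510000 + 0.54·0.856800 = -0.047328
x=0.540000, p=-0.047328: f=0.593647 → p ← -0.047328 + 0.54·0.593647 = 0.273241
x=1.080000, p=0.273241: f=0.422912 → p ← 0.273241 + 0.54·0.422912 = 0.501614
x=1.620000, p=0.501614: f=0.156078 → p ← 0.501614 + 0.54·0.156078 = 0.585896
x=2.160000, p=0.585896: f=-0.152922 → p ← 0.585896 + 0.54·(-0.152922) = 0.503318
p(2.7) ≈ 0.5033

0.5033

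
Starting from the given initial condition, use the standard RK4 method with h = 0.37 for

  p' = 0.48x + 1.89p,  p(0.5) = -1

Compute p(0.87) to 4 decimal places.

-1.8406

RK4: k1 = f(x_n, p_n); k2 = f(x_n + h/2, p_n + (h/2)·k1); k3 = f(x_n + h/2, p_n + (h/2)·k2); k4 = f(x_n + h, p_n + h·k3); p_{n+1} = p_n + (h/6)·(k1 + 2k2 + 2k3 + k4).
x=0.500000, p=-1.000000:
  k1 = f(0.500000, -1.000000) = -1.650000
  k2 = f(0.685000, -1.305250) = -2.138122
  k3 = f(0.685000, -1.395553) = -2.308795
  k4 = f(0.870000, -1.854254) = -3.086940
  p ← -1.000000 + (0.37/6)·(k1 + 2k2 + 2k3 + k4) = -1.840564
p(0.87) ≈ -1.8406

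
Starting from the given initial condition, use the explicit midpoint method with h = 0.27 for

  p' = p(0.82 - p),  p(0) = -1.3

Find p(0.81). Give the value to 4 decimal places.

Midpoint: k1 = f(t_n, p_n); k2 = f(t_n + h/2, p_n + (h/2)·k1); p_{n+1} = p_n + h·k2.
t=0.000000, p=-1.300000:
  k1 = f(0.000000, -1.300000) = -2.756000
  k2 = f(0.135000, -1.672060) = -4.166874
  p ← -1.300000 + 0.27·(-4.166874) = -2.425056
t=0.270000, p=-2.425056:
  k1 = f(0.270000, -2.425056) = -7.869442
  k2 = f(0.405000, -3.487431) = -15.021866
  p ← -2.425056 + 0.27·(-15.021866) = -6.480960
t=0.540000, p=-6.480960:
  k1 = f(0.540000, -6.480960) = -47.317225
  k2 = f(0.675000, -12.868785) = -176.158030
  p ← -6.480960 + 0.27·(-176.158030) = -54.043628
p(0.81) ≈ -54.0436

-54.0436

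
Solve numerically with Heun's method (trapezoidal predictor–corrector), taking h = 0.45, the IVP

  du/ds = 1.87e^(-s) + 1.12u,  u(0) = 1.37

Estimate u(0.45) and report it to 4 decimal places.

Heun: k1 = f(s_n, u_n); k2 = f(s_n + h, u_n + h·k1); u_{n+1} = u_n + (h/2)·(k1 + k2).
s=0.000000, u=1.370000:
  k1 = f(0.000000, 1.370000) = 3.404400
  k2 = f(0.450000, 2.901980) = 4.442582
  u ← 1.370000 + (0.45/2)·(3.404400 + 4.442582) = 3.135571
u(0.45) ≈ 3.1356

3.1356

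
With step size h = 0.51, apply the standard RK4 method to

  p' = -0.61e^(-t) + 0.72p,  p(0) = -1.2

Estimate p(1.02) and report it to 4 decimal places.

RK4: k1 = f(t_n, p_n); k2 = f(t_n + h/2, p_n + (h/2)·k1); k3 = f(t_n + h/2, p_n + (h/2)·k2); k4 = f(t_n + h, p_n + h·k3); p_{n+1} = p_n + (h/6)·(k1 + 2k2 + 2k3 + k4).
t=0.000000, p=-1.200000:
  k1 = f(0.000000, -1.200000) = -1.474000
  k2 = f(0.255000, -1.575870) = -1.607325
  k3 = f(0.255000, -1.609868) = -1.631804
  k4 = f(0.510000, -2.032220) = -1.829501
  p ← -1.200000 + (0.51/6)·(k1 + 2k2 + 2k3 + k4) = -2.031450
t=0.510000, p=-2.031450:
  k1 = f(0.510000, -2.031450) = -1.828946
  k2 = f(0.765000, -2.497831) = -2.082292
  k3 = f(0.765000, -2.562434) = -2.128806
  k4 = f(1.020000, -3.117141) = -2.464304
  p ← -2.031450 + (0.51/6)·(k1 + 2k2 + 2k3 + k4) = -3.112263
p(1.02) ≈ -3.1123

-3.1123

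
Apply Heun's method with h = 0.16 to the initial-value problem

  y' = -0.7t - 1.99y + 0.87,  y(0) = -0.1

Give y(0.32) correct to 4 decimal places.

Heun: k1 = f(t_n, y_n); k2 = f(t_n + h, y_n + h·k1); y_{n+1} = y_n + (h/2)·(k1 + k2).
t=0.000000, y=-0.100000:
  k1 = f(0.000000, -0.100000) = 1.069000
  k2 = f(0.160000, 0.071040) = 0.616630
  y ← -0.100000 + (0.16/2)·(1.069000 + 0.616630) = 0.034850
t=0.160000, y=0.034850:
  k1 = f(0.160000, 0.034850) = 0.688648
  k2 = f(0.320000, 0.145034) = 0.357382
  y ← 0.034850 + (0.16/2)·(0.688648 + 0.357382) = 0.118533
y(0.32) ≈ 0.1185

0.1185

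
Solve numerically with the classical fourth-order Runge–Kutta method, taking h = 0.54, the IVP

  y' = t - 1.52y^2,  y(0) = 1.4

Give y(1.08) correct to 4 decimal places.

RK4: k1 = f(t_n, y_n); k2 = f(t_n + h/2, y_n + (h/2)·k1); k3 = f(t_n + h/2, y_n + (h/2)·k2); k4 = f(t_n + h, y_n + h·k3); y_{n+1} = y_n + (h/6)·(k1 + 2k2 + 2k3 + k4).
t=0.000000, y=1.400000:
  k1 = f(0.000000, 1.400000) = -2.979200
  k2 = f(0.270000, 0.595616) = -0.269233
  k3 = f(0.270000, 1.327307) = -2.407851
  k4 = f(0.540000, 0.099760) = 0.524873
  y ← 1.400000 + (0.54/6)·(k1 + 2k2 + 2k3 + k4) = 0.697235
t=0.540000, y=0.697235:
  k1 = f(0.540000, 0.697235) = -0.198929
  k2 = f(0.810000, 0.643525) = 0.180531
  k3 = f(0.810000, 0.745979) = -0.035856
  k4 = f(1.080000, 0.677873) = 0.381542
  y ← 0.697235 + (0.54/6)·(k1 + 2k2 + 2k3 + k4) = 0.739712
y(1.08) ≈ 0.7397

0.7397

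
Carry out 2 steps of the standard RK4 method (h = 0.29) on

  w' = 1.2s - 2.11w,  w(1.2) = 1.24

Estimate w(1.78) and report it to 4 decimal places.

RK4: k1 = f(s_n, w_n); k2 = f(s_n + h/2, w_n + (h/2)·k1); k3 = f(s_n + h/2, w_n + (h/2)·k2); k4 = f(s_n + h, w_n + h·k3); w_{n+1} = w_n + (h/6)·(k1 + 2k2 + 2k3 + k4).
s=1.200000, w=1.240000:
  k1 = f(1.200000, 1.240000) = -1.176400
  k2 = f(1.345000, 1.069422) = -0.642480
  k3 = f(1.345000, 1.146840) = -0.805833
  k4 = f(1.490000, 1.006308) = -0.335311
  w ← 1.240000 + (0.29/6)·(k1 + 2k2 + 2k3 + k4) = 1.026930
s=1.490000, w=1.026930:
  k1 = f(1.490000, 1.026930) = -0.378823
  k2 = f(1.635000, 0.972001) = -0.088922
  k3 = f(1.635000, 1.014037) = -0.177617
  k4 = f(1.780000, 0.975421) = 0.077861
  w ← 1.026930 + (0.29/6)·(k1 + 2k2 + 2k3 + k4) = 0.986618
w(1.78) ≈ 0.9866

0.9866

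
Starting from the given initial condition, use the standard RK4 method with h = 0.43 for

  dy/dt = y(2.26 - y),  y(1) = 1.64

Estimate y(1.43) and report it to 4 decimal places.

1.9762

RK4: k1 = f(t_n, y_n); k2 = f(t_n + h/2, y_n + (h/2)·k1); k3 = f(t_n + h/2, y_n + (h/2)·k2); k4 = f(t_n + h, y_n + h·k3); y_{n+1} = y_n + (h/6)·(k1 + 2k2 + 2k3 + k4).
t=1.000000, y=1.640000:
  k1 = f(1.000000, 1.640000) = 1.016800
  k2 = f(1.215000, 1.858612) = 0.746025
  k3 = f(1.215000, 1.800395) = 0.827470
  k4 = f(1.430000, 1.995812) = 0.527269
  y ← 1.640000 + (0.43/6)·(k1 + 2k2 + 2k3 + k4) = 1.976193
y(1.43) ≈ 1.9762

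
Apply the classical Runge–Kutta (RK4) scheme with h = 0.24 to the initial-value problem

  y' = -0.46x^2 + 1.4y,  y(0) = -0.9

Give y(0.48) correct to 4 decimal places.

RK4: k1 = f(x_n, y_n); k2 = f(x_n + h/2, y_n + (h/2)·k1); k3 = f(x_n + h/2, y_n + (h/2)·k2); k4 = f(x_n + h, y_n + h·k3); y_{n+1} = y_n + (h/6)·(k1 + 2k2 + 2k3 + k4).
x=0.000000, y=-0.900000:
  k1 = f(0.000000, -0.900000) = -1.260000
  k2 = f(0.120000, -1.051200) = -1.478304
  k3 = f(0.120000, -1.077396) = -1.514979
  k4 = f(0.240000, -1.263595) = -1.795529
  y ← -0.900000 + (0.24/6)·(k1 + 2k2 + 2k3 + k4) = -1.261684
x=0.240000, y=-1.261684:
  k1 = f(0.240000, -1.261684) = -1.792853
  k2 = f(0.360000, -1.476826) = -2.127173
  k3 = f(0.360000, -1.516945) = -2.183338
  k4 = f(0.480000, -1.785685) = -2.605943
  y ← -1.261684 + (0.24/6)·(k1 + 2k2 + 2k3 + k4) = -1.782477
y(0.48) ≈ -1.7825

-1.7825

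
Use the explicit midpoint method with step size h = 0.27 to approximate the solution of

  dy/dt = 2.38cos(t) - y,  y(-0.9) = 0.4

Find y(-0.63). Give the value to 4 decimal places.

Midpoint: k1 = f(t_n, y_n); k2 = f(t_n + h/2, y_n + (h/2)·k1); y_{n+1} = y_n + h·k2.
t=-0.900000, y=0.400000:
  k1 = f(-0.900000, 0.400000) = 1.079432
  k2 = f(-0.765000, 0.545723) = 1.171167
  y ← 0.400000 + 0.27·1.171167 = 0.716215
y(-0.63) ≈ 0.7162

0.7162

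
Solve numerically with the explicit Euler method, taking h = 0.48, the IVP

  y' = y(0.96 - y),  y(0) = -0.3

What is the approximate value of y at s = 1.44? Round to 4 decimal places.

Euler: y_{n+1} = y_n + h·f(s_n, y_n).
s=0.000000, y=-0.300000: f=-0.378000 → y ← -0.300000 + 0.48·(-0.378000) = -0.481440
s=0.480000, y=-0.481440: f=-0.693967 → y ← -0.481440 + 0.48·(-0.693967) = -0.814544
s=0.960000, y=-0.814544: f=-1.445444 → y ← -0.814544 + 0.48·(-1.445444) = -1.508357
y(1.44) ≈ -1.5084

-1.5084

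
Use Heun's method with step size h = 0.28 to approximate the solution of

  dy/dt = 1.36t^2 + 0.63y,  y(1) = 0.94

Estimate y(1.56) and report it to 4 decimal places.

2.8047

Heun: k1 = f(t_n, y_n); k2 = f(t_n + h, y_n + h·k1); y_{n+1} = y_n + (h/2)·(k1 + k2).
t=1.000000, y=0.940000:
  k1 = f(1.000000, 0.940000) = 1.952200
  k2 = f(1.280000, 1.486616) = 3.164792
  y ← 0.940000 + (0.28/2)·(1.952200 + 3.164792) = 1.656379
t=1.280000, y=1.656379:
  k1 = f(1.280000, 1.656379) = 3.271743
  k2 = f(1.560000, 2.572467) = 4.930350
  y ← 1.656379 + (0.28/2)·(3.271743 + 4.930350) = 2.804672
y(1.56) ≈ 2.8047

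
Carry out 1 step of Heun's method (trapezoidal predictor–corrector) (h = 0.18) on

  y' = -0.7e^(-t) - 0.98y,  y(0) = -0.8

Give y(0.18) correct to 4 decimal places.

Heun: k1 = f(t_n, y_n); k2 = f(t_n + h, y_n + h·k1); y_{n+1} = y_n + (h/2)·(k1 + k2).
t=0.000000, y=-0.800000:
  k1 = f(0.000000, -0.800000) = 0.084000
  k2 = f(0.180000, -0.784880) = 0.184493
  y ← -0.800000 + (0.18/2)·(0.084000 + 0.184493) = -0.775836
y(0.18) ≈ -0.7758

-0.7758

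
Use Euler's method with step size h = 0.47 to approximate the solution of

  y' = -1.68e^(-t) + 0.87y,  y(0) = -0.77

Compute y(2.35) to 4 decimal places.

-9.7703

Euler: y_{n+1} = y_n + h·f(t_n, y_n).
t=0.000000, y=-0.770000: f=-2.349900 → y ← -0.770000 + 0.47·(-2.349900) = -1.874453
t=0.470000, y=-1.874453: f=-2.680778 → y ← -1.874453 + 0.47·(-2.680778) = -3.134419
t=0.940000, y=-3.134419: f=-3.383199 → y ← -3.134419 + 0.47·(-3.383199) = -4.724522
t=1.410000, y=-4.724522: f=-4.520495 → y ← -4.724522 + 0.47·(-4.520495) = -6.849155
t=1.880000, y=-6.849155: f=-6.215116 → y ← -6.849155 + 0.47·(-6.215116) = -9.770259
y(2.35) ≈ -9.7703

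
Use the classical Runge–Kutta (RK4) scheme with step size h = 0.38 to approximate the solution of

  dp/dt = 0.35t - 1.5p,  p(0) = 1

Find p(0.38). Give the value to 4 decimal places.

RK4: k1 = f(t_n, p_n); k2 = f(t_n + h/2, p_n + (h/2)·k1); k3 = f(t_n + h/2, p_n + (h/2)·k2); k4 = f(t_n + h, p_n + h·k3); p_{n+1} = p_n + (h/6)·(k1 + 2k2 + 2k3 + k4).
t=0.000000, p=1.000000:
  k1 = f(0.000000, 1.000000) = -1.500000
  k2 = f(0.190000, 0.715000) = -1.006000
  k3 = f(0.190000, 0.808860) = -1.146790
  k4 = f(0.380000, 0.564220) = -0.713330
  p ← 1.000000 + (0.38/6)·(k1 + 2k2 + 2k3 + k4) = 0.587136
p(0.38) ≈ 0.5871

0.5871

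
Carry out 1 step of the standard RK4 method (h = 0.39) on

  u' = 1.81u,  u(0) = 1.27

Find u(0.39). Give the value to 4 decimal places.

RK4: k1 = f(s_n, u_n); k2 = f(s_n + h/2, u_n + (h/2)·k1); k3 = f(s_n + h/2, u_n + (h/2)·k2); k4 = f(s_n + h, u_n + h·k3); u_{n+1} = u_n + (h/6)·(k1 + 2k2 + 2k3 + k4).
s=0.000000, u=1.270000:
  k1 = f(0.000000, 1.270000) = 2.298700
  k2 = f(0.195000, 1.718247) = 3.110026
  k3 = f(0.195000, 1.876455) = 3.396384
  k4 = f(0.390000, 2.594590) = 4.696207
  u ← 1.270000 + (0.39/6)·(k1 + 2k2 + 2k3 + k4) = 2.570502
u(0.39) ≈ 2.5705

2.5705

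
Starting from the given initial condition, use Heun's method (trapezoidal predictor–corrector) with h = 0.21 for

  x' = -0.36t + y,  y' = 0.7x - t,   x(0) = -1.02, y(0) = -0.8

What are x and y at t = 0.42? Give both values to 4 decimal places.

-1.4655, -1.2450

Heun on (x,y): k1 = f(t_n, state_n); k2 = f(t_n + h, state_n + h·k1); state_{n+1} = state_n + (h/2)·(k1 + k2).
0.000000: (-1.020000, -0.800000)
  k1 = (-0.800000, -0.714000)
  predictor → (-1.188000, -0.949940)
  k2 = (-1.025540, -1.041600)
  → (-1.211682, -0.984338)
0.210000: (-1.211682, -0.984338)
  k1 = (-1.059938, -1.058177)
  predictor → (-1.434269, -1.206555)
  k2 = (-1.357755, -1.423988)
  → (-1.465539, -1.244965)
(x(0.42), y(0.42)) ≈ (-1.4655, -1.2450)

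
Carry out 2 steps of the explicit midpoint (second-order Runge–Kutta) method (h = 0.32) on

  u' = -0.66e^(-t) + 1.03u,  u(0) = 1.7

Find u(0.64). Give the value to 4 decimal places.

Midpoint: k1 = f(t_n, u_n); k2 = f(t_n + h/2, u_n + (h/2)·k1); u_{n+1} = u_n + h·k2.
t=0.000000, u=1.700000:
  k1 = f(0.000000, 1.700000) = 1.091000
  k2 = f(0.160000, 1.874560) = 1.368382
  u ← 1.700000 + 0.32·1.368382 = 2.137882
t=0.320000, u=2.137882:
  k1 = f(0.320000, 2.137882) = 1.722760
  k2 = f(0.480000, 2.413524) = 2.077533
  u ← 2.137882 + 0.32·2.077533 = 2.802693
u(0.64) ≈ 2.8027

2.8027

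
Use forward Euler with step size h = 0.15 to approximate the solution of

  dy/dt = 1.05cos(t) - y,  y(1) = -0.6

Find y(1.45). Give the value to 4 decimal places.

Euler: y_{n+1} = y_n + h·f(t_n, y_n).
t=1.000000, y=-0.600000: f=1.167317 → y ← -0.600000 + 0.15·1.167317 = -0.424902
t=1.150000, y=-0.424902: f=0.853814 → y ← -0.424902 + 0.15·0.853814 = -0.296830
t=1.300000, y=-0.296830: f=0.577704 → y ← -0.296830 + 0.15·0.577704 = -0.210175
y(1.45) ≈ -0.2102

-0.2102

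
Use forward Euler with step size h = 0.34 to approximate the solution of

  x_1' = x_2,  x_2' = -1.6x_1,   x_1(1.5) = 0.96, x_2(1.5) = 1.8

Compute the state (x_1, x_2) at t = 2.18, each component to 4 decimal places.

Euler on (x_1,x_2): x_1_{n+1} = x_1_n + h·x_1', x_2_{n+1} = x_2_n + h·x_2'.
1.500000: (0.960000, 1.800000); f=(1.800000, -1.536000) → (1.572000, 1.277760)
1.840000: (1.572000, 1.277760); f=(1.277760, -2.515200) → (2.006438, 0.422592)
(x_1(2.18), x_2(2.18)) ≈ (2.0064, 0.4226)

2.0064, 0.4226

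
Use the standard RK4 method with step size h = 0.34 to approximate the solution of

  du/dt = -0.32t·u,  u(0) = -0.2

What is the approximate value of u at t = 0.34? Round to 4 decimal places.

-0.1963

RK4: k1 = f(t_n, u_n); k2 = f(t_n + h/2, u_n + (h/2)·k1); k3 = f(t_n + h/2, u_n + (h/2)·k2); k4 = f(t_n + h, u_n + h·k3); u_{n+1} = u_n + (h/6)·(k1 + 2k2 + 2k3 + k4).
t=0.000000, u=-0.200000:
  k1 = f(0.000000, -0.200000) = 0.000000
  k2 = f(0.170000, -0.200000) = 0.010880
  k3 = f(0.170000, -0.198150) = 0.010779
  k4 = f(0.340000, -0.196335) = 0.021361
  u ← -0.200000 + (0.34/6)·(k1 + 2k2 + 2k3 + k4) = -0.196335
u(0.34) ≈ -0.1963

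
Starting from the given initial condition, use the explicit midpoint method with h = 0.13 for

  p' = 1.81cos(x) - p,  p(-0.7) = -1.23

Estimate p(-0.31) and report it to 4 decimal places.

-0.3219

Midpoint: k1 = f(x_n, p_n); k2 = f(x_n + h/2, p_n + (h/2)·k1); p_{n+1} = p_n + h·k2.
x=-0.700000, p=-1.230000:
  k1 = f(-0.700000, -1.230000) = 2.614364
  k2 = f(-0.635000, -1.060066) = 2.517246
  p ← -1.230000 + 0.13·2.517246 = -0.902758
x=-0.570000, p=-0.902758:
  k1 = f(-0.570000, -0.902758) = 2.426599
  k2 = f(-0.505000, -0.745029) = 2.329095
  p ← -0.902758 + 0.13·2.329095 = -0.599976
x=-0.440000, p=-0.599976:
  k1 = f(-0.440000, -0.599976) = 2.237576
  k2 = f(-0.375000, -0.454533) = 2.138752
  p ← -0.599976 + 0.13·2.138752 = -0.321938
p(-0.31) ≈ -0.3219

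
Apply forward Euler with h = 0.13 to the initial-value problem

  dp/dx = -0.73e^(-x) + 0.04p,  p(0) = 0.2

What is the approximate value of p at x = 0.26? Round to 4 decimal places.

Euler: p_{n+1} = p_n + h·f(x_n, p_n).
x=0.000000, p=0.200000: f=-0.722000 → p ← 0.200000 + 0.13·(-0.722000) = 0.106140
x=0.130000, p=0.106140: f=-0.636764 → p ← 0.106140 + 0.13·(-0.636764) = 0.023361
p(0.26) ≈ 0.0234

0.0234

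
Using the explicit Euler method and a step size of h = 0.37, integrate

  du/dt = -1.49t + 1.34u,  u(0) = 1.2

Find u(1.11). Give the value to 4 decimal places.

3.3030

Euler: u_{n+1} = u_n + h·f(t_n, u_n).
t=0.000000, u=1.200000: f=1.608000 → u ← 1.200000 + 0.37·1.608000 = 1.794960
t=0.370000, u=1.794960: f=1.853946 → u ← 1.794960 + 0.37·1.853946 = 2.480920
t=0.740000, u=2.480920: f=2.221833 → u ← 2.480920 + 0.37·2.221833 = 3.302998
u(1.11) ≈ 3.3030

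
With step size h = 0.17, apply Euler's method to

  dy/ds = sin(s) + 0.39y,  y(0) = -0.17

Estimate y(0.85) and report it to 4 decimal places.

Euler: y_{n+1} = y_n + h·f(s_n, y_n).
s=0.000000, y=-0.170000: f=-0.066300 → y ← -0.170000 + 0.17·(-0.066300) = -0.181271
s=0.170000, y=-0.181271: f=0.098487 → y ← -0.181271 + 0.17·0.098487 = -0.164528
s=0.340000, y=-0.164528: f=0.269321 → y ← -0.164528 + 0.17·0.269321 = -0.118744
s=0.510000, y=-0.118744: f=0.441867 → y ← -0.118744 + 0.17·0.441867 = -0.043626
s=0.680000, y=-0.043626: f=0.611779 → y ← -0.043626 + 0.17·0.611779 = 0.060376
y(0.85) ≈ 0.0604

0.0604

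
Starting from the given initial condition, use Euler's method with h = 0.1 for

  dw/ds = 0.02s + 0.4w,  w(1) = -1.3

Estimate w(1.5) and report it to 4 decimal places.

Euler: w_{n+1} = w_n + h·f(s_n, w_n).
s=1.000000, w=-1.300000: f=-0.500000 → w ← -1.300000 + 0.1·(-0.500000) = -1.350000
s=1.100000, w=-1.350000: f=-0.518000 → w ← -1.350000 + 0.1·(-0.518000) = -1.401800
s=1.200000, w=-1.401800: f=-0.536720 → w ← -1.401800 + 0.1·(-0.536720) = -1.455472
s=1.300000, w=-1.455472: f=-0.556189 → w ← -1.455472 + 0.1·(-0.556189) = -1.511091
s=1.400000, w=-1.511091: f=-0.576436 → w ← -1.511091 + 0.1·(-0.576436) = -1.568735
w(1.5) ≈ -1.5687

-1.5687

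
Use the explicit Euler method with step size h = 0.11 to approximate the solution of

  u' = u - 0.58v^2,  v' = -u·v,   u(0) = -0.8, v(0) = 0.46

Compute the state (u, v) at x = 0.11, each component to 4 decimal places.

-0.9015, 0.5005

Euler on (u,v): u_{n+1} = u_n + h·u', v_{n+1} = v_n + h·v'.
0.000000: (-0.800000, 0.460000); f=(-0.922728, 0.368000) → (-0.901500, 0.500480)
(u(0.11), v(0.11)) ≈ (-0.9015, 0.5005)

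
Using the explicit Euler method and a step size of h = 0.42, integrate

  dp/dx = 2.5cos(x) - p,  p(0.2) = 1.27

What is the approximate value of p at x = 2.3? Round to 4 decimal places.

Euler: p_{n+1} = p_n + h·f(x_n, p_n).
x=0.200000, p=1.270000: f=1.180166 → p ← 1.270000 + 0.42·1.180166 = 1.765670
x=0.620000, p=1.765670: f=0.269026 → p ← 1.765670 + 0.42·0.269026 = 1.878661
x=1.040000, p=1.878661: f=-0.613110 → p ← 1.878661 + 0.42·(-0.613110) = 1.621155
x=1.460000, p=1.621155: f=-1.344730 → p ← 1.621155 + 0.42·(-1.344730) = 1.056368
x=1.880000, p=1.056368: f=-1.817118 → p ← 1.056368 + 0.42·(-1.817118) = 0.293178
p(2.3) ≈ 0.2932

0.2932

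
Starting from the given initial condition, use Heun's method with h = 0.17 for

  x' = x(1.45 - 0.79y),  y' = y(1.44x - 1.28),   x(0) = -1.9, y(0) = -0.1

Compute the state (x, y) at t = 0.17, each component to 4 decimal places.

-2.4471, -0.0531

Heun on (x,y): k1 = f(t_n, state_n); k2 = f(t_n + h, state_n + h·k1); state_{n+1} = state_n + (h/2)·(k1 + k2).
0.000000: (-1.900000, -0.100000)
  k1 = (-2.905100, 0.401600)
  predictor → (-2.393867, -0.031728)
  k2 = (-3.531110, 0.149984)
  → (-2.447078, -0.053115)
(x(0.17), y(0.17)) ≈ (-2.4471, -0.0531)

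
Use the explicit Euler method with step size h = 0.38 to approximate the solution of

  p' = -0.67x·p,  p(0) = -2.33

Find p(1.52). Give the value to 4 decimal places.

Euler: p_{n+1} = p_n + h·f(x_n, p_n).
x=0.000000, p=-2.330000: f=0.000000 → p ← -2.330000 + 0.38·0.000000 = -2.330000
x=0.380000, p=-2.330000: f=0.593218 → p ← -2.330000 + 0.38·0.593218 = -2.104577
x=0.760000, p=-2.104577: f=1.071651 → p ← -2.104577 + 0.38·1.071651 = -1.697350
x=1.140000, p=-1.697350: f=1.296436 → p ← -1.697350 + 0.38·1.296436 = -1.204704
p(1.52) ≈ -1.2047

-1.2047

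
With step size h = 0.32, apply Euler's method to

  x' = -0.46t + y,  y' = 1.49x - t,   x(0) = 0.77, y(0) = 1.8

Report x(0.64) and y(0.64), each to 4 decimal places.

Euler on (x,y): x_{n+1} = x_n + h·x', y_{n+1} = y_n + h·y'.
0.000000: (0.770000, 1.800000); f=(1.800000, 1.147300) → (1.346000, 2.167136)
0.320000: (1.346000, 2.167136); f=(2.019936, 1.685540) → (1.992380, 2.706509)
(x(0.64), y(0.64)) ≈ (1.9924, 2.7065)

1.9924, 2.7065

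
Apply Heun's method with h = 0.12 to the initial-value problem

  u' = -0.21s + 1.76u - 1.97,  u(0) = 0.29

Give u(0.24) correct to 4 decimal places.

-0.1492

Heun: k1 = f(s_n, u_n); k2 = f(s_n + h, u_n + h·k1); u_{n+1} = u_n + (h/2)·(k1 + k2).
s=0.000000, u=0.290000:
  k1 = f(0.000000, 0.290000) = -1.459600
  k2 = f(0.120000, 0.114848) = -1.793068
  u ← 0.290000 + (0.12/2)·(-1.459600 + (-1.793068)) = 0.094840
s=0.120000, u=0.094840:
  k1 = f(0.120000, 0.094840) = -1.828282
  k2 = f(0.240000, -0.124554) = -2.239615
  u ← 0.094840 + (0.12/2)·(-1.828282 + (-2.239615)) = -0.149234
u(0.24) ≈ -0.1492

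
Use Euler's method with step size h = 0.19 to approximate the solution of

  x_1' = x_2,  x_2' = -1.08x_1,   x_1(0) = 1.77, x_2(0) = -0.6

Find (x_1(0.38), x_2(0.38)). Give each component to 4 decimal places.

1.4730, -1.3030

Euler on (x_1,x_2): x_1_{n+1} = x_1_n + h·x_1', x_2_{n+1} = x_2_n + h·x_2'.
0.000000: (1.770000, -0.600000); f=(-0.600000, -1.911600) → (1.656000, -0.963204)
0.190000: (1.656000, -0.963204); f=(-0.963204, -1.788480) → (1.472991, -1.303015)
(x_1(0.38), x_2(0.38)) ≈ (1.4730, -1.3030)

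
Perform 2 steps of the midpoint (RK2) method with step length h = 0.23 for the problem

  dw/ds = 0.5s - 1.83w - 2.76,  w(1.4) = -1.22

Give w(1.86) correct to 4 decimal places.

-1.1248

Midpoint: k1 = f(s_n, w_n); k2 = f(s_n + h/2, w_n + (h/2)·k1); w_{n+1} = w_n + h·k2.
s=1.400000, w=-1.220000:
  k1 = f(1.400000, -1.220000) = 0.172600
  k2 = f(1.515000, -1.200151) = 0.193776
  w ← -1.220000 + 0.23·0.193776 = -1.175431
s=1.630000, w=-1.175431:
  k1 = f(1.630000, -1.175431) = 0.206040
  k2 = f(1.745000, -1.151737) = 0.220179
  w ← -1.175431 + 0.23·0.220179 = -1.124790
w(1.86) ≈ -1.1248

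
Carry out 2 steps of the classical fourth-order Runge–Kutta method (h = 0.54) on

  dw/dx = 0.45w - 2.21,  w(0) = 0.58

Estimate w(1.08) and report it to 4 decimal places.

RK4: k1 = f(x_n, w_n); k2 = f(x_n + h/2, w_n + (h/2)·k1); k3 = f(x_n + h/2, w_n + (h/2)·k2); k4 = f(x_n + h, w_n + h·k3); w_{n+1} = w_n + (h/6)·(k1 + 2k2 + 2k3 + k4).
x=0.000000, w=0.580000:
  k1 = f(0.000000, 0.580000) = -1.949000
  k2 = f(0.270000, 0.053770) = -2.185804
  k3 = f(0.270000, -0.010167) = -2.214575
  k4 = f(0.540000, -0.615871) = -2.487142
  w ← 0.580000 + (0.54/6)·(k1 + 2k2 + 2k3 + k4) = -0.611321
x=0.540000, w=-0.611321:
  k1 = f(0.540000, -0.611321) = -2.485094
  k2 = f(0.810000, -1.282296) = -2.787033
  k3 = f(0.810000, -1.363820) = -2.823719
  k4 = f(1.080000, -2.136129) = -3.171258
  w ← -0.611321 + (0.54/6)·(k1 + 2k2 + 2k3 + k4) = -2.130328
w(1.08) ≈ -2.1303

-2.1303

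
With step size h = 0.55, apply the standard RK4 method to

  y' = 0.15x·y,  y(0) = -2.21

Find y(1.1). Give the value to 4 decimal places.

RK4: k1 = f(x_n, y_n); k2 = f(x_n + h/2, y_n + (h/2)·k1); k3 = f(x_n + h/2, y_n + (h/2)·k2); k4 = f(x_n + h, y_n + h·k3); y_{n+1} = y_n + (h/6)·(k1 + 2k2 + 2k3 + k4).
x=0.000000, y=-2.210000:
  k1 = f(0.000000, -2.210000) = 0.000000
  k2 = f(0.275000, -2.210000) = -0.091163
  k3 = f(0.275000, -2.235070) = -0.092197
  k4 = f(0.550000, -2.260708) = -0.186508
  y ← -2.210000 + (0.55/6)·(k1 + 2k2 + 2k3 + k4) = -2.260712
x=0.550000, y=-2.260712:
  k1 = f(0.550000, -2.260712) = -0.186509
  k2 = f(0.825000, -2.312002) = -0.286110
  k3 = f(0.825000, -2.339393) = -0.289500
  k4 = f(1.100000, -2.419937) = -0.399290
  y ← -2.260712 + (0.55/6)·(k1 + 2k2 + 2k3 + k4) = -2.419939
y(1.1) ≈ -2.4199

-2.4199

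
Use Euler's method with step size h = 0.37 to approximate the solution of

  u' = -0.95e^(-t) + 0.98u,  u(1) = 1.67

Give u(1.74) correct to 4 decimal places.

Euler: u_{n+1} = u_n + h·f(t_n, u_n).
t=1.000000, u=1.670000: f=1.287115 → u ← 1.670000 + 0.37·1.287115 = 2.146232
t=1.370000, u=2.146232: f=1.861906 → u ← 2.146232 + 0.37·1.861906 = 2.835138
u(1.74) ≈ 2.8351

2.8351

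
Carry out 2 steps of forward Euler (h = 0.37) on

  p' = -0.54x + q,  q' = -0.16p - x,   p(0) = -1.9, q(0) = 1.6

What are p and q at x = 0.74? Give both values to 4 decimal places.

Euler on (p,q): p_{n+1} = p_n + h·p', q_{n+1} = q_n + h·q'.
0.000000: (-1.900000, 1.600000); f=(1.600000, 0.304000) → (-1.308000, 1.712480)
0.370000: (-1.308000, 1.712480); f=(1.512680, -0.160720) → (-0.748308, 1.653014)
(p(0.74), q(0.74)) ≈ (-0.7483, 1.6530)

-0.7483, 1.6530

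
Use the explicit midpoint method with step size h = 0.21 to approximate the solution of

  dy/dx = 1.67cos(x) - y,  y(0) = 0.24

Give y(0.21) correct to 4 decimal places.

Midpoint: k1 = f(x_n, y_n); k2 = f(x_n + h/2, y_n + (h/2)·k1); y_{n+1} = y_n + h·k2.
x=0.000000, y=0.240000:
  k1 = f(0.000000, 0.240000) = 1.430000
  k2 = f(0.105000, 0.390150) = 1.270653
  y ← 0.240000 + 0.21·1.270653 = 0.506837
y(0.21) ≈ 0.5068

0.5068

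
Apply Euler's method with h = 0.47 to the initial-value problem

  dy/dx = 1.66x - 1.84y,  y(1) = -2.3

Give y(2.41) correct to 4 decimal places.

1.6772

Euler: y_{n+1} = y_n + h·f(x_n, y_n).
x=1.000000, y=-2.300000: f=5.892000 → y ← -2.300000 + 0.47·5.892000 = 0.469240
x=1.470000, y=0.469240: f=1.576798 → y ← 0.469240 + 0.47·1.576798 = 1.210335
x=1.940000, y=1.210335: f=0.993383 → y ← 1.210335 + 0.47·0.993383 = 1.677225
y(2.41) ≈ 1.6772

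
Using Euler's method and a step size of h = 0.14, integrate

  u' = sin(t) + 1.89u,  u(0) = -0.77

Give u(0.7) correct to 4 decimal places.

-2.2424

Euler: u_{n+1} = u_n + h·f(t_n, u_n).
t=0.000000, u=-0.770000: f=-1.455300 → u ← -0.770000 + 0.14·(-1.455300) = -0.973742
t=0.140000, u=-0.973742: f=-1.700829 → u ← -0.973742 + 0.14·(-1.700829) = -1.211858
t=0.280000, u=-1.211858: f=-2.014056 → u ← -1.211858 + 0.14·(-2.014056) = -1.493826
t=0.420000, u=-1.493826: f=-2.415571 → u ← -1.493826 + 0.14·(-2.415571) = -1.832006
t=0.560000, u=-1.832006: f=-2.931305 → u ← -1.832006 + 0.14·(-2.931305) = -2.242389
u(0.7) ≈ -2.2424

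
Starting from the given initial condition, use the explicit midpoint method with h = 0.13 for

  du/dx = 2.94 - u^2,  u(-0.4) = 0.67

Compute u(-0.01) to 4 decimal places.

1.3555

Midpoint: k1 = f(x_n, u_n); k2 = f(x_n + h/2, u_n + (h/2)·k1); u_{n+1} = u_n + h·k2.
x=-0.400000, u=0.670000:
  k1 = f(-0.400000, 0.670000) = 2.491100
  k2 = f(-0.335000, 0.831921) = 2.247907
  u ← 0.670000 + 0.13·2.247907 = 0.962228
x=-0.270000, u=0.962228:
  k1 = f(-0.270000, 0.962228) = 2.014118
  k2 = f(-0.205000, 1.093146) = 1.745033
  u ← 0.962228 + 0.13·1.745033 = 1.189082
x=-0.140000, u=1.189082:
  k1 = f(-0.140000, 1.189082) = 1.526084
  k2 = f(-0.075000, 1.288278) = 1.280341
  u ← 1.189082 + 0.13·1.280341 = 1.355526
u(-0.01) ≈ 1.3555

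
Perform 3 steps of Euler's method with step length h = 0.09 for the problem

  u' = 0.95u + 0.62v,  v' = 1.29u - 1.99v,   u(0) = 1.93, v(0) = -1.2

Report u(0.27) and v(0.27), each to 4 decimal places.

Euler on (u,v): u_{n+1} = u_n + h·u', v_{n+1} = v_n + h·v'.
0.000000: (1.930000, -1.200000); f=(1.089500, 4.877700) → (2.028055, -0.761007)
0.090000: (2.028055, -0.761007); f=(1.454828, 4.130595) → (2.158990, -0.389253)
0.180000: (2.158990, -0.389253); f=(1.809703, 3.559711) → (2.321863, -0.068879)
(u(0.27), v(0.27)) ≈ (2.3219, -0.0689)

2.3219, -0.0689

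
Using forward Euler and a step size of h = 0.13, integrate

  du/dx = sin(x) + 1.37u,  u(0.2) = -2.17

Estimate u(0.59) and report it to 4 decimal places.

-3.4050

Euler: u_{n+1} = u_n + h·f(x_n, u_n).
x=0.200000, u=-2.170000: f=-2.774231 → u ← -2.170000 + 0.13·(-2.774231) = -2.530650
x=0.330000, u=-2.530650: f=-3.142947 → u ← -2.530650 + 0.13·(-3.142947) = -2.939233
x=0.460000, u=-2.939233: f=-3.582801 → u ← -2.939233 + 0.13·(-3.582801) = -3.404997
u(0.59) ≈ -3.4050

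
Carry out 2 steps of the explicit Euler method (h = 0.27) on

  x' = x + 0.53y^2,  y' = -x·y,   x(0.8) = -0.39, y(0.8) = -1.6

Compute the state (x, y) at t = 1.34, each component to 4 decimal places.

Euler on (x,y): x_{n+1} = x_n + h·x', y_{n+1} = y_n + h·y'.
0.800000: (-0.390000, -1.600000); f=(0.966800, -0.624000) → (-0.128964, -1.768480)
1.070000: (-0.128964, -1.768480); f=(1.528622, -0.228070) → (0.283764, -1.830059)
(x(1.34), y(1.34)) ≈ (0.2838, -1.8301)

0.2838, -1.8301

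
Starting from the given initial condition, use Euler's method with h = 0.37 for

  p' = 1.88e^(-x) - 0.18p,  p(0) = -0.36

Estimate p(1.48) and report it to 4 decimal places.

1.2500

Euler: p_{n+1} = p_n + h·f(x_n, p_n).
x=0.000000, p=-0.360000: f=1.944800 → p ← -0.360000 + 0.37·1.944800 = 0.359576
x=0.370000, p=0.359576: f=1.233857 → p ← 0.359576 + 0.37·1.233857 = 0.816103
x=0.740000, p=0.816103: f=0.750076 → p ← 0.816103 + 0.37·0.750076 = 1.093631
x=1.110000, p=1.093631: f=0.422717 → p ← 1.093631 + 0.37·0.422717 = 1.250036
p(1.48) ≈ 1.2500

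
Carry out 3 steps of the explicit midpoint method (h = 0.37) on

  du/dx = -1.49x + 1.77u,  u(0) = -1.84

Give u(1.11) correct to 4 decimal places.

-13.7163

Midpoint: k1 = f(x_n, u_n); k2 = f(x_n + h/2, u_n + (h/2)·k1); u_{n+1} = u_n + h·k2.
x=0.000000, u=-1.840000:
  k1 = f(0.000000, -1.840000) = -3.256800
  k2 = f(0.185000, -2.442508) = -4.598889
  u ← -1.840000 + 0.37·(-4.598889) = -3.541589
x=0.370000, u=-3.541589:
  k1 = f(0.370000, -3.541589) = -6.819913
  k2 = f(0.555000, -4.803273) = -9.328743
  u ← -3.541589 + 0.37·(-9.328743) = -6.993224
x=0.740000, u=-6.993224:
  k1 = f(0.740000, -6.993224) = -13.480606
  k2 = f(0.925000, -9.487136) = -18.170481
  u ← -6.993224 + 0.37·(-18.170481) = -13.716302
u(1.11) ≈ -13.7163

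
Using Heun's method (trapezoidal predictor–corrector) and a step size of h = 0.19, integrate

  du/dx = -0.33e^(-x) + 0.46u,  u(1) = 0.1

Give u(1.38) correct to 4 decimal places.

0.0767

Heun: k1 = f(x_n, u_n); k2 = f(x_n + h, u_n + h·k1); u_{n+1} = u_n + (h/2)·(k1 + k2).
x=1.000000, u=0.100000:
  k1 = f(1.000000, 0.100000) = -0.075400
  k2 = f(1.190000, 0.085674) = -0.060983
  u ← 0.100000 + (0.19/2)·(-0.075400 + (-0.060983)) = 0.087044
x=1.190000, u=0.087044:
  k1 = f(1.190000, 0.087044) = -0.060353
  k2 = f(1.380000, 0.075577) = -0.048256
  u ← 0.087044 + (0.19/2)·(-0.060353 + (-0.048256)) = 0.076726
u(1.38) ≈ 0.0767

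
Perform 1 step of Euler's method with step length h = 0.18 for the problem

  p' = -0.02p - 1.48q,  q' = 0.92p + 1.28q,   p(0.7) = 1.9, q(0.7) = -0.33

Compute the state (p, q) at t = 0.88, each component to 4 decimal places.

1.9811, -0.0914

Euler on (p,q): p_{n+1} = p_n + h·p', q_{n+1} = q_n + h·q'.
0.700000: (1.900000, -0.330000); f=(0.450400, 1.325600) → (1.981072, -0.091392)
(p(0.88), q(0.88)) ≈ (1.9811, -0.0914)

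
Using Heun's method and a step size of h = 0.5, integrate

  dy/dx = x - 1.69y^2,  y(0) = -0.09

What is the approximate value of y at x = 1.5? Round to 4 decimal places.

0.6967

Heun: k1 = f(x_n, y_n); k2 = f(x_n + h, y_n + h·k1); y_{n+1} = y_n + (h/2)·(k1 + k2).
x=0.000000, y=-0.090000:
  k1 = f(0.000000, -0.090000) = -0.013689
  k2 = f(0.500000, -0.096845) = 0.484150
  y ← -0.090000 + (0.5/2)·(-0.013689 + 0.484150) = 0.027615
x=0.500000, y=0.027615:
  k1 = f(0.500000, 0.027615) = 0.498711
  k2 = f(1.000000, 0.276971) = 0.870355
  y ← 0.027615 + (0.5/2)·(0.498711 + 0.870355) = 0.369882
x=1.000000, y=0.369882:
  k1 = f(1.000000, 0.369882) = 0.768787
  k2 = f(1.500000, 0.754275) = 0.538506
  y ← 0.369882 + (0.5/2)·(0.768787 + 0.538506) = 0.696705
y(1.5) ≈ 0.6967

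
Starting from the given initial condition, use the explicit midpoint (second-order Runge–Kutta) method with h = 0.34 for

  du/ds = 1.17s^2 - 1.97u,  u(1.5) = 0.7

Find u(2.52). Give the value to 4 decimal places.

2.5731

Midpoint: k1 = f(s_n, u_n); k2 = f(s_n + h/2, u_n + (h/2)·k1); u_{n+1} = u_n + h·k2.
s=1.500000, u=0.700000:
  k1 = f(1.500000, 0.700000) = 1.253500
  k2 = f(1.670000, 0.913095) = 1.464216
  u ← 0.700000 + 0.34·1.464216 = 1.197833
s=1.840000, u=1.197833:
  k1 = f(1.840000, 1.197833) = 1.601420
  k2 = f(2.010000, 1.470075) = 1.830870
  u ← 1.197833 + 0.34·1.830870 = 1.820329
s=2.180000, u=1.820329:
  k1 = f(2.180000, 1.820329) = 1.974260
  k2 = f(2.350000, 2.155953) = 2.214097
  u ← 1.820329 + 0.34·2.214097 = 2.573122
u(2.52) ≈ 2.5731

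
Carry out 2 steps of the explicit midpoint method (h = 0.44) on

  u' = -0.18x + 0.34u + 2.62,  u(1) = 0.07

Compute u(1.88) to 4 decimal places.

Midpoint: k1 = f(x_n, u_n); k2 = f(x_n + h/2, u_n + (h/2)·k1); u_{n+1} = u_n + h·k2.
x=1.000000, u=0.070000:
  k1 = f(1.000000, 0.070000) = 2.463800
  k2 = f(1.220000, 0.612036) = 2.608492
  u ← 0.070000 + 0.44·2.608492 = 1.217737
x=1.440000, u=1.217737:
  k1 = f(1.440000, 1.217737) = 2.774830
  k2 = f(1.660000, 1.828199) = 2.942788
  u ← 1.217737 + 0.44·2.942788 = 2.512563
u(1.88) ≈ 2.5126

2.5126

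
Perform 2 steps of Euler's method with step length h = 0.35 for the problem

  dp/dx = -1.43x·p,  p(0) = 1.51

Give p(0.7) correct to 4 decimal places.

Euler: p_{n+1} = p_n + h·f(x_n, p_n).
x=0.000000, p=1.510000: f=0.000000 → p ← 1.510000 + 0.35·0.000000 = 1.510000
x=0.350000, p=1.510000: f=-0.755755 → p ← 1.510000 + 0.35·(-0.755755) = 1.245486
p(0.7) ≈ 1.2455

1.2455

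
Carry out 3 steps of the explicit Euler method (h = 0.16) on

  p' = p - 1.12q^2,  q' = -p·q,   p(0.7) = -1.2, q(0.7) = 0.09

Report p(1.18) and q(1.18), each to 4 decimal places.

-1.8805, 0.1652

Euler on (p,q): p_{n+1} = p_n + h·p', q_{n+1} = q_n + h·q'.
0.700000: (-1.200000, 0.090000); f=(-1.209072, 0.108000) → (-1.393452, 0.107280)
0.860000: (-1.393452, 0.107280); f=(-1.406342, 0.149489) → (-1.618466, 0.131198)
1.020000: (-1.618466, 0.131198); f=(-1.637745, 0.212340) → (-1.880505, 0.165173)
(p(1.18), q(1.18)) ≈ (-1.8805, 0.1652)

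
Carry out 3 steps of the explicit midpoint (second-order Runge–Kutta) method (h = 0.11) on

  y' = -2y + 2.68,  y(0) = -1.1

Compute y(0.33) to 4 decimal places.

Midpoint: k1 = f(x_n, y_n); k2 = f(x_n + h/2, y_n + (h/2)·k1); y_{n+1} = y_n + h·k2.
x=0.000000, y=-1.100000:
  k1 = f(0.000000, -1.100000) = 4.880000
  k2 = f(0.055000, -0.831600) = 4.343200
  y ← -1.100000 + 0.11·4.343200 = -0.622248
x=0.110000, y=-0.622248:
  k1 = f(0.110000, -0.622248) = 3.924496
  k2 = f(0.165000, -0.406401) = 3.492801
  y ← -0.622248 + 0.11·3.492801 = -0.238040
x=0.220000, y=-0.238040:
  k1 = f(0.220000, -0.238040) = 3.156080
  k2 = f(0.275000, -0.064455) = 2.808911
  y ← -0.238040 + 0.11·2.808911 = 0.070940
y(0.33) ≈ 0.0709

0.0709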